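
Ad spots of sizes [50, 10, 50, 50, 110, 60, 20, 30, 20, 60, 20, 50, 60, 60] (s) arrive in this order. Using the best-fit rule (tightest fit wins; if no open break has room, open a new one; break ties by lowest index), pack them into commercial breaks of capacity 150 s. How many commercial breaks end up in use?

5

  50 → break 1 (new)  [load 50/150]
  10 → break 1  [load 60/150]
  50 → break 1  [load 110/150]
  50 → break 2 (new)  [load 50/150]
  110 → break 3 (new)  [load 110/150]
  60 → break 2  [load 110/150]
  20 → break 1  [load 130/150]
  30 → break 2  [load 140/150]
  20 → break 1  [load 150/150]
  60 → break 4 (new)  [load 60/150]
  20 → break 3  [load 130/150]
  50 → break 4  [load 110/150]
  60 → break 5 (new)  [load 60/150]
  60 → break 5  [load 120/150]
5 commercial breaks opened.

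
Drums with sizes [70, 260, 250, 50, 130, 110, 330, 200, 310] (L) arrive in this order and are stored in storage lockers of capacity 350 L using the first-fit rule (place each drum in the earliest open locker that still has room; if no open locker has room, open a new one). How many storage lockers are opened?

  70 → locker 1 (new)  [load 70/350]
  260 → locker 1  [load 330/350]
  250 → locker 2 (new)  [load 250/350]
  50 → locker 2  [load 300/350]
  130 → locker 3 (new)  [load 130/350]
  110 → locker 3  [load 240/350]
  330 → locker 4 (new)  [load 330/350]
  200 → locker 5 (new)  [load 200/350]
  310 → locker 6 (new)  [load 310/350]
6 storage lockers opened.

6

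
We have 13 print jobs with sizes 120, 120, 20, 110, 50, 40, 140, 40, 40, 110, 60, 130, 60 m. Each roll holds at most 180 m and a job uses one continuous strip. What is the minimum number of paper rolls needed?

Total = 140 + 130 + 120 + 120 + 110 + 110 + 60 + 60 + 50 + 40 + 40 + 40 + 20 = 1040 m.
Lower bound: ⌈1040/180⌉ = 6 paper rolls.
A packing using 6 paper rolls:
  roll 1: 140 + 40 = 180
  roll 2: 130 + 50 = 180
  roll 3: 120 + 60 = 180
  roll 4: 120 + 60 = 180
  roll 5: 110 + 40 + 20 = 170
  roll 6: 110 + 40 = 150
This matches the lower bound, so 6 is optimal.

6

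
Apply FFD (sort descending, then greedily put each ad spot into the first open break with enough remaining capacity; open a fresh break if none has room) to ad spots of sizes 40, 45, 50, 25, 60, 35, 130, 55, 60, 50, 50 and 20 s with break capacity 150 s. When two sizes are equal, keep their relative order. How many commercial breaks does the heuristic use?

5

Sorted descending: 130, 60, 60, 55, 50, 50, 50, 45, 40, 35, 25, 20.
  130 → break 1 (new)  [load 130/150]
  60 → break 2 (new)  [load 60/150]
  60 → break 2  [load 120/150]
  55 → break 3 (new)  [load 55/150]
  50 → break 3  [load 105/150]
  50 → break 4 (new)  [load 50/150]
  50 → break 4  [load 100/150]
  45 → break 3  [load 150/150]
  40 → break 4  [load 140/150]
  35 → break 5 (new)  [load 35/150]
  25 → break 2  [load 145/150]
  20 → break 1  [load 150/150]
5 commercial breaks opened.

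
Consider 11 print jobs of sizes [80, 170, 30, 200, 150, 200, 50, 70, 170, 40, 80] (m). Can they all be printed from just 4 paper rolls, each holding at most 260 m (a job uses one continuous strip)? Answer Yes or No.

No

Total = 1240 m; ⌈1240/260⌉ = 5.
At least 5 paper rolls are required, but only 4 are allowed.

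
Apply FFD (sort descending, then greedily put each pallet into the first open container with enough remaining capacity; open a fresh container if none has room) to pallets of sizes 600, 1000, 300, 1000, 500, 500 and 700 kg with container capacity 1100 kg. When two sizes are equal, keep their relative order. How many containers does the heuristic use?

Sorted descending: 1000, 1000, 700, 600, 500, 500, 300.
  1000 → container 1 (new)  [load 1000/1100]
  1000 → container 2 (new)  [load 1000/1100]
  700 → container 3 (new)  [load 700/1100]
  600 → container 4 (new)  [load 600/1100]
  500 → container 4  [load 1100/1100]
  500 → container 5 (new)  [load 500/1100]
  300 → container 3  [load 1000/1100]
5 containers opened.

5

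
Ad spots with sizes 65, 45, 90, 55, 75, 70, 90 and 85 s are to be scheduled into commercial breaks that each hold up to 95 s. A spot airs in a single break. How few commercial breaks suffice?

Total = 90 + 90 + 85 + 75 + 70 + 65 + 55 + 45 = 575 s.
Lower bound: ⌈575/95⌉ = 7 commercial breaks.
A packing using 8 commercial breaks:
  break 1: 90 = 90
  break 2: 90 = 90
  break 3: 85 = 85
  break 4: 75 = 75
  break 5: 70 = 70
  break 6: 65 = 65
  break 7: 55 = 55
  break 8: 45 = 45
No arrangement into 7 commercial breaks stays within capacity, so 8 is optimal.

8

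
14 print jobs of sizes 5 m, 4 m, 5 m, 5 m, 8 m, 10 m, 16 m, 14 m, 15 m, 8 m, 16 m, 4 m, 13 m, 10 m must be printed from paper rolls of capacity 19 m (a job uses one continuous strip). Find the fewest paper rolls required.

8

Total = 16 + 16 + 15 + 14 + 13 + 10 + 10 + 8 + 8 + 5 + 5 + 5 + 4 + 4 = 133 m.
Lower bound: ⌈133/19⌉ = 7 paper rolls.
A packing using 8 paper rolls:
  roll 1: 16 = 16
  roll 2: 16 = 16
  roll 3: 15 + 4 = 19
  roll 4: 14 + 5 = 19
  roll 5: 13 + 5 = 18
  roll 6: 10 + 8 = 18
  roll 7: 10 + 8 = 18
  roll 8: 5 + 4 = 9
No arrangement into 7 paper rolls stays within capacity, so 8 is optimal.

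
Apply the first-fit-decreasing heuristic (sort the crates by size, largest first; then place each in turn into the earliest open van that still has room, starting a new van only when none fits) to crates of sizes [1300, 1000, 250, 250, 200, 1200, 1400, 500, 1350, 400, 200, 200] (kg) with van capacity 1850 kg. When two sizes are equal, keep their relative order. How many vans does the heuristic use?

Sorted descending: 1400, 1350, 1300, 1200, 1000, 500, 400, 250, 250, 200, 200, 200.
  1400 → van 1 (new)  [load 1400/1850]
  1350 → van 2 (new)  [load 1350/1850]
  1300 → van 3 (new)  [load 1300/1850]
  1200 → van 4 (new)  [load 1200/1850]
  1000 → van 5 (new)  [load 1000/1850]
  500 → van 2  [load 1850/1850]
  400 → van 1  [load 1800/1850]
  250 → van 3  [load 1550/1850]
  250 → van 3  [load 1800/1850]
  200 → van 4  [load 1400/1850]
  200 → van 4  [load 1600/1850]
  200 → van 4  [load 1800/1850]
5 vans opened.

5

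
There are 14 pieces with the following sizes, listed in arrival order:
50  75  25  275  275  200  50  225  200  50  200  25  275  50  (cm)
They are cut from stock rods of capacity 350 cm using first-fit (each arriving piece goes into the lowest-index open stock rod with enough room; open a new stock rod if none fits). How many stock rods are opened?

7

  50 → stock rod 1 (new)  [load 50/350]
  75 → stock rod 1  [load 125/350]
  25 → stock rod 1  [load 150/350]
  275 → stock rod 2 (new)  [load 275/350]
  275 → stock rod 3 (new)  [load 275/350]
  200 → stock rod 1  [load 350/350]
  50 → stock rod 2  [load 325/350]
  225 → stock rod 4 (new)  [load 225/350]
  200 → stock rod 5 (new)  [load 200/350]
  50 → stock rod 3  [load 325/350]
  200 → stock rod 6 (new)  [load 200/350]
  25 → stock rod 2  [load 350/350]
  275 → stock rod 7 (new)  [load 275/350]
  50 → stock rod 4  [load 275/350]
7 stock rods opened.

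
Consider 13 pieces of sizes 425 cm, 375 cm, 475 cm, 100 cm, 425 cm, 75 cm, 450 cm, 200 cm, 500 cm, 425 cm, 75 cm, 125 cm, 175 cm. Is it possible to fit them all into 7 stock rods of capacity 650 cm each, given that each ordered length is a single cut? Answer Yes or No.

Yes

A valid assignment using 7 stock rods:
  stock rod 1: 500 + 125 = 625
  stock rod 2: 475 + 175 = 650
  stock rod 3: 450 + 200 = 650
  stock rod 4: 425 + 100 + 75 = 600
  stock rod 5: 425 + 75 = 500
  stock rod 6: 425 = 425
  stock rod 7: 375 = 375
Every load is within 650 cm, so 7 stock rods suffice.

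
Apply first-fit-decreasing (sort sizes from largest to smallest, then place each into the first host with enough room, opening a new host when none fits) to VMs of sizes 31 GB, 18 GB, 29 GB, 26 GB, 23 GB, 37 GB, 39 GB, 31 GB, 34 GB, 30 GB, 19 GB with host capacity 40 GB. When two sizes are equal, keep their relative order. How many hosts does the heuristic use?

10

Sorted descending: 39, 37, 34, 31, 31, 30, 29, 26, 23, 19, 18.
  39 → host 1 (new)  [load 39/40]
  37 → host 2 (new)  [load 37/40]
  34 → host 3 (new)  [load 34/40]
  31 → host 4 (new)  [load 31/40]
  31 → host 5 (new)  [load 31/40]
  30 → host 6 (new)  [load 30/40]
  29 → host 7 (new)  [load 29/40]
  26 → host 8 (new)  [load 26/40]
  23 → host 9 (new)  [load 23/40]
  19 → host 10 (new)  [load 19/40]
  18 → host 10  [load 37/40]
10 hosts opened.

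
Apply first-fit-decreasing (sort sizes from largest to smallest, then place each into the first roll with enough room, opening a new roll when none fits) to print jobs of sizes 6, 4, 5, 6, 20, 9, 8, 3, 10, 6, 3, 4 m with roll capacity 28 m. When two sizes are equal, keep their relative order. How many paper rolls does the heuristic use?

Sorted descending: 20, 10, 9, 8, 6, 6, 6, 5, 4, 4, 3, 3.
  20 → roll 1 (new)  [load 20/28]
  10 → roll 2 (new)  [load 10/28]
  9 → roll 2  [load 19/28]
  8 → roll 1  [load 28/28]
  6 → roll 2  [load 25/28]
  6 → roll 3 (new)  [load 6/28]
  6 → roll 3  [load 12/28]
  5 → roll 3  [load 17/28]
  4 → roll 3  [load 21/28]
  4 → roll 3  [load 25/28]
  3 → roll 2  [load 28/28]
  3 → roll 3  [load 28/28]
3 paper rolls opened.

3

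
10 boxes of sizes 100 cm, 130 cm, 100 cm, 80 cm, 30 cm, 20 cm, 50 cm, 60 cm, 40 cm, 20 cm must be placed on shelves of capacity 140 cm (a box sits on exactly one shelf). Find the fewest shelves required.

Total = 130 + 100 + 100 + 80 + 60 + 50 + 40 + 30 + 20 + 20 = 630 cm.
Lower bound: ⌈630/140⌉ = 5 shelves.
A packing using 5 shelves:
  shelf 1: 130 = 130
  shelf 2: 100 + 40 = 140
  shelf 3: 100 + 30 = 130
  shelf 4: 80 + 60 = 140
  shelf 5: 50 + 20 + 20 = 90
This matches the lower bound, so 5 is optimal.

5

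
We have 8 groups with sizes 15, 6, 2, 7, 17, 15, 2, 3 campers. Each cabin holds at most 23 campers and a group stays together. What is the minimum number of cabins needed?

3

Total = 17 + 15 + 15 + 7 + 6 + 3 + 2 + 2 = 67 campers.
Lower bound: ⌈67/23⌉ = 3 cabins.
A packing using 3 cabins:
  cabin 1: 17 + 6 = 23
  cabin 2: 15 + 7 = 22
  cabin 3: 15 + 3 + 2 + 2 = 22
This matches the lower bound, so 3 is optimal.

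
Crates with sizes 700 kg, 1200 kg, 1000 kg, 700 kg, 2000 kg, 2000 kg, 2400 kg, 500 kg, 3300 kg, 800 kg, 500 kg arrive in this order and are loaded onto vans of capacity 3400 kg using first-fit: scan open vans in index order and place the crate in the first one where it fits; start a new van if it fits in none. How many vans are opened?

5

  700 → van 1 (new)  [load 700/3400]
  1200 → van 1  [load 1900/3400]
  1000 → van 1  [load 2900/3400]
  700 → van 2 (new)  [load 700/3400]
  2000 → van 2  [load 2700/3400]
  2000 → van 3 (new)  [load 2000/3400]
  2400 → van 4 (new)  [load 2400/3400]
  500 → van 1  [load 3400/3400]
  3300 → van 5 (new)  [load 3300/3400]
  800 → van 3  [load 2800/3400]
  500 → van 2  [load 3200/3400]
5 vans opened.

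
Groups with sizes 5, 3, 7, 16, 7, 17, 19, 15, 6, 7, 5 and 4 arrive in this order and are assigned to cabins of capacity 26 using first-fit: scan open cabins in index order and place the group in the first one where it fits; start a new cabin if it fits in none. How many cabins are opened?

5

  5 → cabin 1 (new)  [load 5/26]
  3 → cabin 1  [load 8/26]
  7 → cabin 1  [load 15/26]
  16 → cabin 2 (new)  [load 16/26]
  7 → cabin 1  [load 22/26]
  17 → cabin 3 (new)  [load 17/26]
  19 → cabin 4 (new)  [load 19/26]
  15 → cabin 5 (new)  [load 15/26]
  6 → cabin 2  [load 22/26]
  7 → cabin 3  [load 24/26]
  5 → cabin 4  [load 24/26]
  4 → cabin 1  [load 26/26]
5 cabins opened.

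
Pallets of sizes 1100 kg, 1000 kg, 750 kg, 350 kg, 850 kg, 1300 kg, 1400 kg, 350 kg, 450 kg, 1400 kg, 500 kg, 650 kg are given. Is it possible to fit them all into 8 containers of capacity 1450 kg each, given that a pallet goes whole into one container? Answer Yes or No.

A valid assignment using 8 containers:
  container 1: 1400 = 1400
  container 2: 1400 = 1400
  container 3: 1300 = 1300
  container 4: 1100 + 350 = 1450
  container 5: 1000 + 450 = 1450
  container 6: 850 + 500 = 1350
  container 7: 750 + 650 = 1400
  container 8: 350 = 350
Every load is within 1450 kg, so 8 containers suffice.

Yes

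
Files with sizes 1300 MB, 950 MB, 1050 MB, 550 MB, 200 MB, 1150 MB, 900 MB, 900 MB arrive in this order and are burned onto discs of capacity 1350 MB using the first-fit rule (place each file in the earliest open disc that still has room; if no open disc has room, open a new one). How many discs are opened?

7

  1300 → disc 1 (new)  [load 1300/1350]
  950 → disc 2 (new)  [load 950/1350]
  1050 → disc 3 (new)  [load 1050/1350]
  550 → disc 4 (new)  [load 550/1350]
  200 → disc 2  [load 1150/1350]
  1150 → disc 5 (new)  [load 1150/1350]
  900 → disc 6 (new)  [load 900/1350]
  900 → disc 7 (new)  [load 900/1350]
7 discs opened.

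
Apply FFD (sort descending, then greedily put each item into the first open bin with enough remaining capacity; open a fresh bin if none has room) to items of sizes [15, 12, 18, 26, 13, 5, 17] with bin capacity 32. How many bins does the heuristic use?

4

Sorted descending: 26, 18, 17, 15, 13, 12, 5.
  26 → bin 1 (new)  [load 26/32]
  18 → bin 2 (new)  [load 18/32]
  17 → bin 3 (new)  [load 17/32]
  15 → bin 3  [load 32/32]
  13 → bin 2  [load 31/32]
  12 → bin 4 (new)  [load 12/32]
  5 → bin 1  [load 31/32]
4 bins opened.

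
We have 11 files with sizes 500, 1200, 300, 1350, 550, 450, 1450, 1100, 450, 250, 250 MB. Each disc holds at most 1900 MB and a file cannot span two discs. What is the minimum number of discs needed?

5

Total = 1450 + 1350 + 1200 + 1100 + 550 + 500 + 450 + 450 + 300 + 250 + 250 = 7850 MB.
Lower bound: ⌈7850/1900⌉ = 5 discs.
A packing using 5 discs:
  disc 1: 1450 + 450 = 1900
  disc 2: 1350 + 550 = 1900
  disc 3: 1200 + 500 = 1700
  disc 4: 1100 + 450 + 300 = 1850
  disc 5: 250 + 250 = 500
This matches the lower bound, so 5 is optimal.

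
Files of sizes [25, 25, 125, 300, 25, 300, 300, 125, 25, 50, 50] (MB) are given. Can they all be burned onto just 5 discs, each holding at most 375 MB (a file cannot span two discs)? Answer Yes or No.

Yes

A valid assignment using 4 discs:
  disc 1: 300 + 50 + 25 = 375
  disc 2: 300 + 50 + 25 = 375
  disc 3: 300 + 25 + 25 = 350
  disc 4: 125 + 125 = 250
That uses only 4 ≤ 5, so 5 discs are enough.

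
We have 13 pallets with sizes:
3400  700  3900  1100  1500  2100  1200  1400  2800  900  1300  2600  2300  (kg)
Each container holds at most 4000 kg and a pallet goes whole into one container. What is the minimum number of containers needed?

Total = 3900 + 3400 + 2800 + 2600 + 2300 + 2100 + 1500 + 1400 + 1300 + 1200 + 1100 + 900 + 700 = 25200 kg.
Lower bound: ⌈25200/4000⌉ = 7 containers.
A packing using 7 containers:
  container 1: 3900 = 3900
  container 2: 3400 = 3400
  container 3: 2800 + 1200 = 4000
  container 4: 2600 + 1400 = 4000
  container 5: 2300 + 1500 = 3800
  container 6: 2100 + 1300 = 3400
  container 7: 1100 + 900 + 700 = 2700
This matches the lower bound, so 7 is optimal.

7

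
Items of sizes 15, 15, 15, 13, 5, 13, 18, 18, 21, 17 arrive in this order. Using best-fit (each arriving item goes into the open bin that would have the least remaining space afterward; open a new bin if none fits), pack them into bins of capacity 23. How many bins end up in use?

  15 → bin 1 (new)  [load 15/23]
  15 → bin 2 (new)  [load 15/23]
  15 → bin 3 (new)  [load 15/23]
  13 → bin 4 (new)  [load 13/23]
  5 → bin 1  [load 20/23]
  13 → bin 5 (new)  [load 13/23]
  18 → bin 6 (new)  [load 18/23]
  18 → bin 7 (new)  [load 18/23]
  21 → bin 8 (new)  [load 21/23]
  17 → bin 9 (new)  [load 17/23]
9 bins opened.

9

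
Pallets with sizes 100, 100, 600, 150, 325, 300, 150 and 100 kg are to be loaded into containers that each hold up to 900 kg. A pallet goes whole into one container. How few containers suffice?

Total = 600 + 325 + 300 + 150 + 150 + 100 + 100 + 100 = 1825 kg.
Lower bound: ⌈1825/900⌉ = 3 containers.
A packing using 3 containers:
  container 1: 600 + 300 = 900
  container 2: 325 + 150 + 150 + 100 + 100 = 825
  container 3: 100 = 100
This matches the lower bound, so 3 is optimal.

3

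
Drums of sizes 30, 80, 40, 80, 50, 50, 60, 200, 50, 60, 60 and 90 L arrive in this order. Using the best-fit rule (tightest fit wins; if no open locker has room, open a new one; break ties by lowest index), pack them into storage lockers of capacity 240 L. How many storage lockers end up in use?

4

  30 → locker 1 (new)  [load 30/240]
  80 → locker 1  [load 110/240]
  40 → locker 1  [load 150/240]
  80 → locker 1  [load 230/240]
  50 → locker 2 (new)  [load 50/240]
  50 → locker 2  [load 100/240]
  60 → locker 2  [load 160/240]
  200 → locker 3 (new)  [load 200/240]
  50 → locker 2  [load 210/240]
  60 → locker 4 (new)  [load 60/240]
  60 → locker 4  [load 120/240]
  90 → locker 4  [load 210/240]
4 storage lockers opened.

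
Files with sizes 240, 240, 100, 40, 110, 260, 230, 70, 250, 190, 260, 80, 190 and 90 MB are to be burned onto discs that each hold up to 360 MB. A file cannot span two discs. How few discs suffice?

8

Total = 260 + 260 + 250 + 240 + 240 + 230 + 190 + 190 + 110 + 100 + 90 + 80 + 70 + 40 = 2350 MB.
Lower bound: ⌈2350/360⌉ = 7 discs.
Also, 8 files each exceed 180 MB, and no two of those can share a disc, so at least 8 discs are needed.
A packing using 8 discs:
  disc 1: 260 + 100 = 360
  disc 2: 260 + 90 = 350
  disc 3: 250 + 110 = 360
  disc 4: 240 + 80 + 40 = 360
  disc 5: 240 + 70 = 310
  disc 6: 230 = 230
  disc 7: 190 = 190
  disc 8: 190 = 190
This matches the lower bound, so 8 is optimal.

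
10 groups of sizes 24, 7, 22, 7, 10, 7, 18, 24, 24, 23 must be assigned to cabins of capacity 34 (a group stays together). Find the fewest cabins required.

6

Total = 24 + 24 + 24 + 23 + 22 + 18 + 10 + 7 + 7 + 7 = 166.
Lower bound: ⌈166/34⌉ = 5 cabins.
Also, 6 groups each exceed 17, and no two of those can share a cabin, so at least 6 cabins are needed.
A packing using 6 cabins:
  cabin 1: 24 + 10 = 34
  cabin 2: 24 + 7 = 31
  cabin 3: 24 + 7 = 31
  cabin 4: 23 + 7 = 30
  cabin 5: 22 = 22
  cabin 6: 18 = 18
This matches the lower bound, so 6 is optimal.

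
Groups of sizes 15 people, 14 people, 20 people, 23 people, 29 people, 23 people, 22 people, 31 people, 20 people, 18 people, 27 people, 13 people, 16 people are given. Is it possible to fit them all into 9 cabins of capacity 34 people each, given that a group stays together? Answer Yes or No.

Total = 271 people; ⌈271/34⌉ = 8.
9 groups each exceed half the capacity and cannot share a cabin, forcing at least 9 cabins.
The bound of 9 does not rule out 9, but exhaustive search shows no assignment into 9 cabins of capacity 34 people exists — the minimum is 10.

No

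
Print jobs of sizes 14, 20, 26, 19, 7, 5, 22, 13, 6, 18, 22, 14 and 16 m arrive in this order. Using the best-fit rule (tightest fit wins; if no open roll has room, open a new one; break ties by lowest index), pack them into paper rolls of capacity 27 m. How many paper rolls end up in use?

9

  14 → roll 1 (new)  [load 14/27]
  20 → roll 2 (new)  [load 20/27]
  26 → roll 3 (new)  [load 26/27]
  19 → roll 4 (new)  [load 19/27]
  7 → roll 2  [load 27/27]
  5 → roll 4  [load 24/27]
  22 → roll 5 (new)  [load 22/27]
  13 → roll 1  [load 27/27]
  6 → roll 6 (new)  [load 6/27]
  18 → roll 6  [load 24/27]
  22 → roll 7 (new)  [load 22/27]
  14 → roll 8 (new)  [load 14/27]
  16 → roll 9 (new)  [load 16/27]
9 paper rolls opened.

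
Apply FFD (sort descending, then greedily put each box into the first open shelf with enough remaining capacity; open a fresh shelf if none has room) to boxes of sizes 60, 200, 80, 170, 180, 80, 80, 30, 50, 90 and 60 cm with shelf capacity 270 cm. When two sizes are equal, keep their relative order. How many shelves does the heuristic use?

Sorted descending: 200, 180, 170, 90, 80, 80, 80, 60, 60, 50, 30.
  200 → shelf 1 (new)  [load 200/270]
  180 → shelf 2 (new)  [load 180/270]
  170 → shelf 3 (new)  [load 170/270]
  90 → shelf 2  [load 270/270]
  80 → shelf 3  [load 250/270]
  80 → shelf 4 (new)  [load 80/270]
  80 → shelf 4  [load 160/270]
  60 → shelf 1  [load 260/270]
  60 → shelf 4  [load 220/270]
  50 → shelf 4  [load 270/270]
  30 → shelf 5 (new)  [load 30/270]
5 shelves opened.

5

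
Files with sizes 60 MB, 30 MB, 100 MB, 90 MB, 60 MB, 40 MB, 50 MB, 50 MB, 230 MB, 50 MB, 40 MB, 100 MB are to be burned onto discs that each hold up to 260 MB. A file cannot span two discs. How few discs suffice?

4

Total = 230 + 100 + 100 + 90 + 60 + 60 + 50 + 50 + 50 + 40 + 40 + 30 = 900 MB.
Lower bound: ⌈900/260⌉ = 4 discs.
A packing using 4 discs:
  disc 1: 230 + 30 = 260
  disc 2: 100 + 100 + 60 = 260
  disc 3: 90 + 60 + 50 + 50 = 250
  disc 4: 50 + 40 + 40 = 130
This matches the lower bound, so 4 is optimal.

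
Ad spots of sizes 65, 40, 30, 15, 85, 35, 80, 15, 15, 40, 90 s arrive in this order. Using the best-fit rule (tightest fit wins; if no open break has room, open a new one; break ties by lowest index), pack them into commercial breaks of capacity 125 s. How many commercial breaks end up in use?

  65 → break 1 (new)  [load 65/125]
  40 → break 1  [load 105/125]
  30 → break 2 (new)  [load 30/125]
  15 → break 1  [load 120/125]
  85 → break 2  [load 115/125]
  35 → break 3 (new)  [load 35/125]
  80 → break 3  [load 115/125]
  15 → break 4 (new)  [load 15/125]
  15 → break 4  [load 30/125]
  40 → break 4  [load 70/125]
  90 → break 5 (new)  [load 90/125]
5 commercial breaks opened.

5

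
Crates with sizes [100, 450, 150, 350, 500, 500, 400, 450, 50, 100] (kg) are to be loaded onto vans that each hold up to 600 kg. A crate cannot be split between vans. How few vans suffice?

Total = 500 + 500 + 450 + 450 + 400 + 350 + 150 + 100 + 100 + 50 = 3050 kg.
Lower bound: ⌈3050/600⌉ = 6 vans.
A packing using 6 vans:
  van 1: 500 + 100 = 600
  van 2: 500 + 100 = 600
  van 3: 450 + 150 = 600
  van 4: 450 + 50 = 500
  van 5: 400 = 400
  van 6: 350 = 350
This matches the lower bound, so 6 is optimal.

6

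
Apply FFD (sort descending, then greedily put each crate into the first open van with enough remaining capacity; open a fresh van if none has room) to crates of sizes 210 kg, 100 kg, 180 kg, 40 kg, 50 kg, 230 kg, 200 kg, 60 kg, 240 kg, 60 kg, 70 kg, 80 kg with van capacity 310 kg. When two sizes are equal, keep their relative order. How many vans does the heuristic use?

5

Sorted descending: 240, 230, 210, 200, 180, 100, 80, 70, 60, 60, 50, 40.
  240 → van 1 (new)  [load 240/310]
  230 → van 2 (new)  [load 230/310]
  210 → van 3 (new)  [load 210/310]
  200 → van 4 (new)  [load 200/310]
  180 → van 5 (new)  [load 180/310]
  100 → van 3  [load 310/310]
  80 → van 2  [load 310/310]
  70 → van 1  [load 310/310]
  60 → van 4  [load 260/310]
  60 → van 5  [load 240/310]
  50 → van 4  [load 310/310]
  40 → van 5  [load 280/310]
5 vans opened.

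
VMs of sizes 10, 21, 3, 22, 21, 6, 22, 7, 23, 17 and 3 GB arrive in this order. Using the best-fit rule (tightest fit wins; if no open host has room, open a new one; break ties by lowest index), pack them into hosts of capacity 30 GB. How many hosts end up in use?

  10 → host 1 (new)  [load 10/30]
  21 → host 2 (new)  [load 21/30]
  3 → host 2  [load 24/30]
  22 → host 3 (new)  [load 22/30]
  21 → host 4 (new)  [load 21/30]
  6 → host 2  [load 30/30]
  22 → host 5 (new)  [load 22/30]
  7 → host 3  [load 29/30]
  23 → host 6 (new)  [load 23/30]
  17 → host 1  [load 27/30]
  3 → host 1  [load 30/30]
6 hosts opened.

6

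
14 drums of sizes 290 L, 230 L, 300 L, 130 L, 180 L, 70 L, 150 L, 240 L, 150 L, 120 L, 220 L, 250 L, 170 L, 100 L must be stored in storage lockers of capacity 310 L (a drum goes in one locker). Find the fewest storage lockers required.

Total = 300 + 290 + 250 + 240 + 230 + 220 + 180 + 170 + 150 + 150 + 130 + 120 + 100 + 70 = 2600 L.
Lower bound: ⌈2600/310⌉ = 9 storage lockers.
A packing using 10 storage lockers:
  locker 1: 300 = 300
  locker 2: 290 = 290
  locker 3: 250 = 250
  locker 4: 240 + 70 = 310
  locker 5: 230 = 230
  locker 6: 220 = 220
  locker 7: 180 + 130 = 310
  locker 8: 170 + 120 = 290
  locker 9: 150 + 150 = 300
  locker 10: 100 = 100
No arrangement into 9 storage lockers stays within capacity, so 10 is optimal.

10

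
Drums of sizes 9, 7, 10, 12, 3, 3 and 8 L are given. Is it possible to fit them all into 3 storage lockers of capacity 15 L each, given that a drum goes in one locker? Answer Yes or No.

No

Total = 52 L; ⌈52/15⌉ = 4.
At least 4 storage lockers are required, but only 3 are allowed.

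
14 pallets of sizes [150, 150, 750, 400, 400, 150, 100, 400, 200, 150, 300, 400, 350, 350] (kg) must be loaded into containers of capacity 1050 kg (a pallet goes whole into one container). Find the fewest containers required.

Total = 750 + 400 + 400 + 400 + 400 + 350 + 350 + 300 + 200 + 150 + 150 + 150 + 150 + 100 = 4250 kg.
Lower bound: ⌈4250/1050⌉ = 5 containers.
A packing using 5 containers:
  container 1: 750 + 300 = 1050
  container 2: 400 + 400 + 200 = 1000
  container 3: 400 + 400 + 150 + 100 = 1050
  container 4: 350 + 350 + 150 + 150 = 1000
  container 5: 150 = 150
This matches the lower bound, so 5 is optimal.

5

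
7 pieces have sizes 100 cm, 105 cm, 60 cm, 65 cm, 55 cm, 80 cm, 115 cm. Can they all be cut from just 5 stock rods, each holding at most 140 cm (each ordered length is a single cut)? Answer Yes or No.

A valid assignment using 5 stock rods:
  stock rod 1: 115 = 115
  stock rod 2: 105 = 105
  stock rod 3: 100 = 100
  stock rod 4: 80 + 60 = 140
  stock rod 5: 65 + 55 = 120
Every load is within 140 cm, so 5 stock rods suffice.

Yes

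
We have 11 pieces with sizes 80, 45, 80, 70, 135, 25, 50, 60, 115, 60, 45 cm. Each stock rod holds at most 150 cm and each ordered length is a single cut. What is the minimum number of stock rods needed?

Total = 135 + 115 + 80 + 80 + 70 + 60 + 60 + 50 + 45 + 45 + 25 = 765 cm.
Lower bound: ⌈765/150⌉ = 6 stock rods.
A packing using 6 stock rods:
  stock rod 1: 135 = 135
  stock rod 2: 115 + 25 = 140
  stock rod 3: 80 + 70 = 150
  stock rod 4: 80 + 60 = 140
  stock rod 5: 60 + 50 = 110
  stock rod 6: 45 + 45 = 90
This matches the lower bound, so 6 is optimal.

6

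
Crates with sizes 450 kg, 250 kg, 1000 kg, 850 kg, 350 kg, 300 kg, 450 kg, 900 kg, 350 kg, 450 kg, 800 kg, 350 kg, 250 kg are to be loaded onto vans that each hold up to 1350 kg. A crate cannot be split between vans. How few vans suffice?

6

Total = 1000 + 900 + 850 + 800 + 450 + 450 + 450 + 350 + 350 + 350 + 300 + 250 + 250 = 6750 kg.
Lower bound: ⌈6750/1350⌉ = 5 vans.
A packing using 6 vans:
  van 1: 1000 + 350 = 1350
  van 2: 900 + 450 = 1350
  van 3: 850 + 450 = 1300
  van 4: 800 + 450 = 1250
  van 5: 350 + 350 + 300 + 250 = 1250
  van 6: 250 = 250
No arrangement into 5 vans stays within capacity, so 6 is optimal.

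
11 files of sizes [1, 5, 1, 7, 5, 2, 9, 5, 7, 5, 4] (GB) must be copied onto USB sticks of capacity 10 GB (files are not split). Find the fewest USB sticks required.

6

Total = 9 + 7 + 7 + 5 + 5 + 5 + 5 + 4 + 2 + 1 + 1 = 51 GB.
Lower bound: ⌈51/10⌉ = 6 USB sticks.
A packing using 6 USB sticks:
  USB stick 1: 9 + 1 = 10
  USB stick 2: 7 + 2 + 1 = 10
  USB stick 3: 7 = 7
  USB stick 4: 5 + 5 = 10
  USB stick 5: 5 + 5 = 10
  USB stick 6: 4 = 4
This matches the lower bound, so 6 is optimal.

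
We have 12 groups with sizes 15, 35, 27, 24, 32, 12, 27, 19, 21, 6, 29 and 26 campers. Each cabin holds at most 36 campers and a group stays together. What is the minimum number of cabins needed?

9

Total = 35 + 32 + 29 + 27 + 27 + 26 + 24 + 21 + 19 + 15 + 12 + 6 = 273 campers.
Lower bound: ⌈273/36⌉ = 8 cabins.
Also, 9 groups each exceed 18 campers, and no two of those can share a cabin, so at least 9 cabins are needed.
A packing using 9 cabins:
  cabin 1: 35 = 35
  cabin 2: 32 = 32
  cabin 3: 29 + 6 = 35
  cabin 4: 27 = 27
  cabin 5: 27 = 27
  cabin 6: 26 = 26
  cabin 7: 24 + 12 = 36
  cabin 8: 21 + 15 = 36
  cabin 9: 19 = 19
This matches the lower bound, so 9 is optimal.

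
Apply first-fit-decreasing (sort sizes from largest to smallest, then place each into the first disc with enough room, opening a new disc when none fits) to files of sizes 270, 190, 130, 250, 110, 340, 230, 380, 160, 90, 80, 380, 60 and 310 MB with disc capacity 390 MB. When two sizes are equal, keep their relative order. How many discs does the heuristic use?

Sorted descending: 380, 380, 340, 310, 270, 250, 230, 190, 160, 130, 110, 90, 80, 60.
  380 → disc 1 (new)  [load 380/390]
  380 → disc 2 (new)  [load 380/390]
  340 → disc 3 (new)  [load 340/390]
  310 → disc 4 (new)  [load 310/390]
  270 → disc 5 (new)  [load 270/390]
  250 → disc 6 (new)  [load 250/390]
  230 → disc 7 (new)  [load 230/390]
  190 → disc 8 (new)  [load 190/390]
  160 → disc 7  [load 390/390]
  130 → disc 6  [load 380/390]
  110 → disc 5  [load 380/390]
  90 → disc 8  [load 280/390]
  80 → disc 4  [load 390/390]
  60 → disc 8  [load 340/390]
8 discs opened.

8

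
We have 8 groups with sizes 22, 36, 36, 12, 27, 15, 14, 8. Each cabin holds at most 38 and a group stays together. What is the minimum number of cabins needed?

5

Total = 36 + 36 + 27 + 22 + 15 + 14 + 12 + 8 = 170.
Lower bound: ⌈170/38⌉ = 5 cabins.
A packing using 5 cabins:
  cabin 1: 36 = 36
  cabin 2: 36 = 36
  cabin 3: 27 + 8 = 35
  cabin 4: 22 + 15 = 37
  cabin 5: 14 + 12 = 26
This matches the lower bound, so 5 is optimal.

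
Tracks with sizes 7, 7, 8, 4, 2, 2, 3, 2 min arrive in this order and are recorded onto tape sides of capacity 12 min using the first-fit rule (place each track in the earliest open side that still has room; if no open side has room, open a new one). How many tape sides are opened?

  7 → side 1 (new)  [load 7/12]
  7 → side 2 (new)  [load 7/12]
  8 → side 3 (new)  [load 8/12]
  4 → side 1  [load 11/12]
  2 → side 2  [load 9/12]
  2 → side 2  [load 11/12]
  3 → side 3  [load 11/12]
  2 → side 4 (new)  [load 2/12]
4 tape sides opened.

4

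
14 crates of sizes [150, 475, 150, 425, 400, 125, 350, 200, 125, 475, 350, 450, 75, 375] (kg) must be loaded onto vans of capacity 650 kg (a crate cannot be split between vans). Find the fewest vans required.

Total = 475 + 475 + 450 + 425 + 400 + 375 + 350 + 350 + 200 + 150 + 150 + 125 + 125 + 75 = 4125 kg.
Lower bound: ⌈4125/650⌉ = 7 vans.
Also, 8 crates each exceed 325 kg, and no two of those can share a van, so at least 8 vans are needed.
A packing using 8 vans:
  van 1: 475 + 150 = 625
  van 2: 475 + 150 = 625
  van 3: 450 + 200 = 650
  van 4: 425 + 125 + 75 = 625
  van 5: 400 + 125 = 525
  van 6: 375 = 375
  van 7: 350 = 350
  van 8: 350 = 350
This matches the lower bound, so 8 is optimal.

8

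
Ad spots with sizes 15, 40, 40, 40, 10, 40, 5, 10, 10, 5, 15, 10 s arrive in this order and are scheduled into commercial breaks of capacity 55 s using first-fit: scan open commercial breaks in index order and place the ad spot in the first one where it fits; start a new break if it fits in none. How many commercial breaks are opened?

5

  15 → break 1 (new)  [load 15/55]
  40 → break 1  [load 55/55]
  40 → break 2 (new)  [load 40/55]
  40 → break 3 (new)  [load 40/55]
  10 → break 2  [load 50/55]
  40 → break 4 (new)  [load 40/55]
  5 → break 2  [load 55/55]
  10 → break 3  [load 50/55]
  10 → break 4  [load 50/55]
  5 → break 3  [load 55/55]
  15 → break 5 (new)  [load 15/55]
  10 → break 5  [load 25/55]
5 commercial breaks opened.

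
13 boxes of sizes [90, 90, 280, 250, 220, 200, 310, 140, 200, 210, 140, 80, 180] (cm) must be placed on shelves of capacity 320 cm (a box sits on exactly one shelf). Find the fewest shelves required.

9

Total = 310 + 280 + 250 + 220 + 210 + 200 + 200 + 180 + 140 + 140 + 90 + 90 + 80 = 2390 cm.
Lower bound: ⌈2390/320⌉ = 8 shelves.
A packing using 9 shelves:
  shelf 1: 310 = 310
  shelf 2: 280 = 280
  shelf 3: 250 = 250
  shelf 4: 220 + 90 = 310
  shelf 5: 210 + 90 = 300
  shelf 6: 200 + 80 = 280
  shelf 7: 200 = 200
  shelf 8: 180 + 140 = 320
  shelf 9: 140 = 140
No arrangement into 8 shelves stays within capacity, so 9 is optimal.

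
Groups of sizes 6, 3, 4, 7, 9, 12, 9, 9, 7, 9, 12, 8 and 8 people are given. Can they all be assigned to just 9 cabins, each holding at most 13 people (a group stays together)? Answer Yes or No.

No

Total = 103 people; ⌈103/13⌉ = 8.
10 groups each exceed half the capacity and cannot share a cabin, forcing at least 10 cabins.
At least 10 cabins are required, but only 9 are allowed.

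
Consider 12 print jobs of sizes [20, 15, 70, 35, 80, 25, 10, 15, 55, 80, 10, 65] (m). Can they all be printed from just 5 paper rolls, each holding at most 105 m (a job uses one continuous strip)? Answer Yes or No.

Yes

A valid assignment using 5 paper rolls:
  roll 1: 80 + 25 = 105
  roll 2: 80 + 20 = 100
  roll 3: 70 + 35 = 105
  roll 4: 65 + 15 + 15 + 10 = 105
  roll 5: 55 + 10 = 65
Every load is within 105 m, so 5 paper rolls suffice.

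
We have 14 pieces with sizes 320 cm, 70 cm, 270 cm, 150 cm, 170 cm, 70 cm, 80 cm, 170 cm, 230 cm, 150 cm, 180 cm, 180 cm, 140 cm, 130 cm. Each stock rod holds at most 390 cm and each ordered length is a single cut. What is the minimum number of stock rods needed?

7

Total = 320 + 270 + 230 + 180 + 180 + 170 + 170 + 150 + 150 + 140 + 130 + 80 + 70 + 70 = 2310 cm.
Lower bound: ⌈2310/390⌉ = 6 stock rods.
A packing using 7 stock rods:
  stock rod 1: 320 + 70 = 390
  stock rod 2: 270 + 80 = 350
  stock rod 3: 230 + 150 = 380
  stock rod 4: 180 + 180 = 360
  stock rod 5: 170 + 170 = 340
  stock rod 6: 150 + 140 + 70 = 360
  stock rod 7: 130 = 130
No arrangement into 6 stock rods stays within capacity, so 7 is optimal.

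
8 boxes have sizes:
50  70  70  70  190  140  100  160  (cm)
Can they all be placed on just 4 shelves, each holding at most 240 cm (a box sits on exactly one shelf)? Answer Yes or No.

Yes

A valid assignment using 4 shelves:
  shelf 1: 190 + 50 = 240
  shelf 2: 160 + 70 = 230
  shelf 3: 140 + 100 = 240
  shelf 4: 70 + 70 = 140
Every load is within 240 cm, so 4 shelves suffice.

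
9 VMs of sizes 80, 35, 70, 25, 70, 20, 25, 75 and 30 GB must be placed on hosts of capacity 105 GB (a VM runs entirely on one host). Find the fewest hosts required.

Total = 80 + 75 + 70 + 70 + 35 + 30 + 25 + 25 + 20 = 430 GB.
Lower bound: ⌈430/105⌉ = 5 hosts.
A packing using 5 hosts:
  host 1: 80 + 25 = 105
  host 2: 75 + 30 = 105
  host 3: 70 + 35 = 105
  host 4: 70 + 25 = 95
  host 5: 20 = 20
This matches the lower bound, so 5 is optimal.

5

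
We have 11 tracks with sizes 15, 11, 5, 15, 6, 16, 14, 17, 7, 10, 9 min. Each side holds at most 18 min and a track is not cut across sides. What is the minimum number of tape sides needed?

Total = 17 + 16 + 15 + 15 + 14 + 11 + 10 + 9 + 7 + 6 + 5 = 125 min.
Lower bound: ⌈125/18⌉ = 7 tape sides.
A packing using 8 tape sides:
  side 1: 17 = 17
  side 2: 16 = 16
  side 3: 15 = 15
  side 4: 15 = 15
  side 5: 14 = 14
  side 6: 11 + 7 = 18
  side 7: 10 + 6 = 16
  side 8: 9 + 5 = 14
No arrangement into 7 tape sides stays within capacity, so 8 is optimal.

8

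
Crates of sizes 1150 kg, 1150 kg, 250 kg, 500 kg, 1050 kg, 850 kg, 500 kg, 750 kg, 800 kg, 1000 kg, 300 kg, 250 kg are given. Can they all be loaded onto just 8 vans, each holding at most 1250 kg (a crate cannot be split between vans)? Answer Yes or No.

A valid assignment using 8 vans:
  van 1: 1150 = 1150
  van 2: 1150 = 1150
  van 3: 1050 = 1050
  van 4: 1000 + 250 = 1250
  van 5: 850 + 300 = 1150
  van 6: 800 + 250 = 1050
  van 7: 750 + 500 = 1250
  van 8: 500 = 500
Every load is within 1250 kg, so 8 vans suffice.

Yes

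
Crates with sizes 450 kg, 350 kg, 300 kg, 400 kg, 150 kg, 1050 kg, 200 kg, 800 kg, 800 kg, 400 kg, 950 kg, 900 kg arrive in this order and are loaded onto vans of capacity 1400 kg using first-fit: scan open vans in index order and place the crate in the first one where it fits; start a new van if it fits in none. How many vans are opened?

6

  450 → van 1 (new)  [load 450/1400]
  350 → van 1  [load 800/1400]
  300 → van 1  [load 1100/1400]
  400 → van 2 (new)  [load 400/1400]
  150 → van 1  [load 1250/1400]
  1050 → van 3 (new)  [load 1050/1400]
  200 → van 2  [load 600/1400]
  800 → van 2  [load 1400/1400]
  800 → van 4 (new)  [load 800/1400]
  400 → van 4  [load 1200/1400]
  950 → van 5 (new)  [load 950/1400]
  900 → van 6 (new)  [load 900/1400]
6 vans opened.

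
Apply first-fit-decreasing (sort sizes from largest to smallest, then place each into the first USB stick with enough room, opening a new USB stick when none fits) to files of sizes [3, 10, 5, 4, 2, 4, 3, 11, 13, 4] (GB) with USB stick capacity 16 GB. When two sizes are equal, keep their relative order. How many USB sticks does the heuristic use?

Sorted descending: 13, 11, 10, 5, 4, 4, 4, 3, 3, 2.
  13 → USB stick 1 (new)  [load 13/16]
  11 → USB stick 2 (new)  [load 11/16]
  10 → USB stick 3 (new)  [load 10/16]
  5 → USB stick 2  [load 16/16]
  4 → USB stick 3  [load 14/16]
  4 → USB stick 4 (new)  [load 4/16]
  4 → USB stick 4  [load 8/16]
  3 → USB stick 1  [load 16/16]
  3 → USB stick 4  [load 11/16]
  2 → USB stick 3  [load 16/16]
4 USB sticks opened.

4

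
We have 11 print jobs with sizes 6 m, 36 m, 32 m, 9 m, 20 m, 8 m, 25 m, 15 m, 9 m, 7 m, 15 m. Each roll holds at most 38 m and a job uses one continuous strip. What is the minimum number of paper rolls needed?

5

Total = 36 + 32 + 25 + 20 + 15 + 15 + 9 + 9 + 8 + 7 + 6 = 182 m.
Lower bound: ⌈182/38⌉ = 5 paper rolls.
A packing using 5 paper rolls:
  roll 1: 36 = 36
  roll 2: 32 + 6 = 38
  roll 3: 25 + 9 = 34
  roll 4: 20 + 9 + 8 = 37
  roll 5: 15 + 15 + 7 = 37
This matches the lower bound, so 5 is optimal.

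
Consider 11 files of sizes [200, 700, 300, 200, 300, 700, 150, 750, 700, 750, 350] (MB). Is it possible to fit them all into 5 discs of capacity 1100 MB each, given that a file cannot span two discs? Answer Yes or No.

A valid assignment using 5 discs:
  disc 1: 750 + 350 = 1100
  disc 2: 750 + 300 = 1050
  disc 3: 700 + 300 = 1000
  disc 4: 700 + 200 + 200 = 1100
  disc 5: 700 + 150 = 850
Every load is within 1100 MB, so 5 discs suffice.

Yes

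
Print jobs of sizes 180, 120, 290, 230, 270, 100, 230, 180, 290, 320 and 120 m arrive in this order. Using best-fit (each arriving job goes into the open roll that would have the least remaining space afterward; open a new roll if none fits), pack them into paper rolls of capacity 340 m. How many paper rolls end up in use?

8

  180 → roll 1 (new)  [load 180/340]
  120 → roll 1  [load 300/340]
  290 → roll 2 (new)  [load 290/340]
  230 → roll 3 (new)  [load 230/340]
  270 → roll 4 (new)  [load 270/340]
  100 → roll 3  [load 330/340]
  230 → roll 5 (new)  [load 230/340]
  180 → roll 6 (new)  [load 180/340]
  290 → roll 7 (new)  [load 290/340]
  320 → roll 8 (new)  [load 320/340]
  120 → roll 6  [load 300/340]
8 paper rolls opened.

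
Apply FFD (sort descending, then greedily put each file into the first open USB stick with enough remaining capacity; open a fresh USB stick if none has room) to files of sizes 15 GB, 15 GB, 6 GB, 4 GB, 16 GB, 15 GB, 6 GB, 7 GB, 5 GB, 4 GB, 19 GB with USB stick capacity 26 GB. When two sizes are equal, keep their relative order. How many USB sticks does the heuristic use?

Sorted descending: 19, 16, 15, 15, 15, 7, 6, 6, 5, 4, 4.
  19 → USB stick 1 (new)  [load 19/26]
  16 → USB stick 2 (new)  [load 16/26]
  15 → USB stick 3 (new)  [load 15/26]
  15 → USB stick 4 (new)  [load 15/26]
  15 → USB stick 5 (new)  [load 15/26]
  7 → USB stick 1  [load 26/26]
  6 → USB stick 2  [load 22/26]
  6 → USB stick 3  [load 21/26]
  5 → USB stick 3  [load 26/26]
  4 → USB stick 2  [load 26/26]
  4 → USB stick 4  [load 19/26]
5 USB sticks opened.

5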